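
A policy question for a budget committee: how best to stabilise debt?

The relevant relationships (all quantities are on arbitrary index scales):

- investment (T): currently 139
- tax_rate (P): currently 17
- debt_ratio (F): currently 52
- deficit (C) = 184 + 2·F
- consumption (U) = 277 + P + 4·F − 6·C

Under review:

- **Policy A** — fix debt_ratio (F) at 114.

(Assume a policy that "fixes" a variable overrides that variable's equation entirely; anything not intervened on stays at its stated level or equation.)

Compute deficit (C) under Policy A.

Policy A (F := 114):
  F = 114
  C = 184 + 2·114 = 412

412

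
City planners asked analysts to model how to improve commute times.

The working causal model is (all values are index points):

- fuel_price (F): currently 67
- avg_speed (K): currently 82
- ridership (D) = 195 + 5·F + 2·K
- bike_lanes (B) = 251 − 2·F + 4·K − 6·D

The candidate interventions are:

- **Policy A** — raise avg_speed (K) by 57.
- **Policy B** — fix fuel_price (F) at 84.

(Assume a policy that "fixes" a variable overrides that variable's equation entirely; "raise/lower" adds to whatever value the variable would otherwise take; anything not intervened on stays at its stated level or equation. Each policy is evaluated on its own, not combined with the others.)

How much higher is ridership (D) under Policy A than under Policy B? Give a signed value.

Policy A (K + 57):
  F = 67
  K = 82 + 57 = 139
  D = 195 + 5·67 + 2·139 = 808
Policy B (F := 84):
  F = 84
  K = 82
  D = 195 + 5·84 + 2·82 = 779
D: 808 − 779 = 29

29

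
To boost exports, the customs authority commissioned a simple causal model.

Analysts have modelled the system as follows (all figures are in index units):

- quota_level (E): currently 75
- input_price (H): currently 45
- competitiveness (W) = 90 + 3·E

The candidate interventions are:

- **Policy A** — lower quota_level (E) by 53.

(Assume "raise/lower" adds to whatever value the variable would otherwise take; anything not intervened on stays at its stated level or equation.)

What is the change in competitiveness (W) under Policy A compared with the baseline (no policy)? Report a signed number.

Baseline:
  E = 75
  W = 90 + 3·75 = 315
Policy A (E − 53):
  E = 75 − 53 = 22
  W = 90 + 3·22 = 156
Change in W: 156 − 315 = -159

-159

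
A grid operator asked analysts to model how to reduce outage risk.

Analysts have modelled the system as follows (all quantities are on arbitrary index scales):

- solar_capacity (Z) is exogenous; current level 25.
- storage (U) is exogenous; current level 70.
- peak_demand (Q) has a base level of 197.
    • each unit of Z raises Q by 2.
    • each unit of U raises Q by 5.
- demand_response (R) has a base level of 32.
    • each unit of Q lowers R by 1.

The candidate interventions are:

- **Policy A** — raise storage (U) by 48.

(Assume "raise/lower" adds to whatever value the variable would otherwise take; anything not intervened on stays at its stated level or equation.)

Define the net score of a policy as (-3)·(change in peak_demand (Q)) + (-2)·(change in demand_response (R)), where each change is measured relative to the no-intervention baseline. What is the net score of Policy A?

-240

Baseline:
  Z = 25
  U = 70
  Q = 197 + 2·25 + 5·70 = 597
  R = 32 − 597 = -565
Policy A (U + 48):
  Z = 25
  U = 70 + 48 = 118
  Q = 197 + 2·25 + 5·118 = 837
  R = 32 − 837 = -805
ΔQ = 837 − 597 = 240; ΔR = -805 − (-565) = -240
Score = (-3)·240 + (-2)·(-240) = -240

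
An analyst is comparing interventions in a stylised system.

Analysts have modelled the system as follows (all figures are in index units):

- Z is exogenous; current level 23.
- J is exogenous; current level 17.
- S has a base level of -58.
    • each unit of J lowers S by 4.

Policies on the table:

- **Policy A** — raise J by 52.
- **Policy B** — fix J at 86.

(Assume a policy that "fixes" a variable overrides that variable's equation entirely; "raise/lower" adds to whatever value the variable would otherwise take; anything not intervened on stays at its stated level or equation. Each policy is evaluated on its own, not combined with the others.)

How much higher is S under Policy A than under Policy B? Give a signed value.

68

Policy A (J + 52):
  J = 17 + 52 = 69
  S = -58 − 4·69 = -334
Policy B (J := 86):
  J = 86
  S = -58 − 4·86 = -402
S: -334 − (-402) = 68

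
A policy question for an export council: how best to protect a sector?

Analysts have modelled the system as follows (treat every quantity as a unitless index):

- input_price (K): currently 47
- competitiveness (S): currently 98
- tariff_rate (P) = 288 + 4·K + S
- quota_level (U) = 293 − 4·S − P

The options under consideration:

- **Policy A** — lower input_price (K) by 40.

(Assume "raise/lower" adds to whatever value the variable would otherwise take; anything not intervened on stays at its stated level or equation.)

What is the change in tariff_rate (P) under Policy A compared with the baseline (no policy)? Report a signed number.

Baseline:
  K = 47
  S = 98
  P = 288 + 4·47 + 98 = 574
Policy A (K − 40):
  K = 47 − 40 = 7
  S = 98
  P = 288 + 4·7 + 98 = 414
Change in P: 414 − 574 = -160

-160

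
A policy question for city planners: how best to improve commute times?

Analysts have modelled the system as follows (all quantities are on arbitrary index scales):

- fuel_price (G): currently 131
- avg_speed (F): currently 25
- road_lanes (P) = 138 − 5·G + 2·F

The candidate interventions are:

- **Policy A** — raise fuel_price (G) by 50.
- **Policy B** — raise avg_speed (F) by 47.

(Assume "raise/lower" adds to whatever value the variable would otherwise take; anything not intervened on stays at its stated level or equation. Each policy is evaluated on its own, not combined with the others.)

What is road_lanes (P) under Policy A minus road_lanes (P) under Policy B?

Policy A (G + 50):
  G = 131 + 50 = 181
  F = 25
  P = 138 − 5·181 + 2·25 = -717
Policy B (F + 47):
  G = 131
  F = 25 + 47 = 72
  P = 138 − 5·131 + 2·72 = -373
P: -717 − (-373) = -344

-344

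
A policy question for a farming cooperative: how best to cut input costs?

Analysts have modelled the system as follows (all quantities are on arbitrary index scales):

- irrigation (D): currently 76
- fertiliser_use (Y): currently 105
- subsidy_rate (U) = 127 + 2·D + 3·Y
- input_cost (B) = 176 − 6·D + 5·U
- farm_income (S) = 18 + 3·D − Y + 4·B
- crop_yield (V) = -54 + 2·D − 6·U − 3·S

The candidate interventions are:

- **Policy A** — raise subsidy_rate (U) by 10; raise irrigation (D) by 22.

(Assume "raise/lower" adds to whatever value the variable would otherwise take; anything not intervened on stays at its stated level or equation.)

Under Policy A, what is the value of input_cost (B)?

2828

Policy A (U + 10, D + 22):
  D = 76 + 22 = 98
  Y = 105
  U = 127 + 2·98 + 3·105 (+10 from intervention) = 648
  B = 176 − 6·98 + 5·648 = 2828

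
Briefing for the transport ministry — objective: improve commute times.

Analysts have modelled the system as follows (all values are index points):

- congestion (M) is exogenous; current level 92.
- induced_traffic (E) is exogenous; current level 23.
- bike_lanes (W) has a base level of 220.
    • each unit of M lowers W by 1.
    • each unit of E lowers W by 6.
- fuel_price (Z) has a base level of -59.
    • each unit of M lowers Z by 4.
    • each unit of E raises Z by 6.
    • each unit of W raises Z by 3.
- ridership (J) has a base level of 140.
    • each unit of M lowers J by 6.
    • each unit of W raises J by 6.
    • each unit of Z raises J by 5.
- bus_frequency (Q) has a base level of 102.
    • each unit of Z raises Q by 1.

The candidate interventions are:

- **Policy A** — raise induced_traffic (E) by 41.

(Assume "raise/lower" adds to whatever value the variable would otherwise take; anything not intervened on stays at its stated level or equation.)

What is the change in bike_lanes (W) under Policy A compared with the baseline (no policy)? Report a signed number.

-246

Baseline:
  M = 92
  E = 23
  W = 220 − 92 − 6·23 = -10
Policy A (E + 41):
  M = 92
  E = 23 + 41 = 64
  W = 220 − 92 − 6·64 = -256
Change in W: -256 − (-10) = -246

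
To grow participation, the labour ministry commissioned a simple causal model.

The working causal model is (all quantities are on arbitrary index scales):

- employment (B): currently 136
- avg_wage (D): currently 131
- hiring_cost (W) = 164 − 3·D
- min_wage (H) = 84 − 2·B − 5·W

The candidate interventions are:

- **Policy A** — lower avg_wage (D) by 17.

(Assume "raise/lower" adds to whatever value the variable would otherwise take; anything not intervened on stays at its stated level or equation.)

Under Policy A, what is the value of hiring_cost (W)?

-178

Policy A (D − 17):
  D = 131 − 17 = 114
  W = 164 − 3·114 = -178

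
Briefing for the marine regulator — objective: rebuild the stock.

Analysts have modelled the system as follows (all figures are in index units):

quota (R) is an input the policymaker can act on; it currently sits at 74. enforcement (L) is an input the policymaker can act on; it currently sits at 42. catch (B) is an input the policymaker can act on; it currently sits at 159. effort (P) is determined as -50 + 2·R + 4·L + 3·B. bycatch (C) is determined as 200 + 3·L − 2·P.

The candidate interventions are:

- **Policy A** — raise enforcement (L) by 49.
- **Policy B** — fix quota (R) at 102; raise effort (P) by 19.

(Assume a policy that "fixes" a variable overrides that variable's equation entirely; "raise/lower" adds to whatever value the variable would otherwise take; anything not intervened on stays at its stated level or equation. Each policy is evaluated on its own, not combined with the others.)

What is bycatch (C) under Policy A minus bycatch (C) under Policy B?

-95

Policy A (L + 49):
  R = 74
  L = 42 + 49 = 91
  B = 159
  P = -50 + 2·74 + 4·91 + 3·159 = 939
  C = 200 + 3·91 − 2·939 = -1405
Policy B (R := 102, P + 19):
  R = 102
  L = 42
  B = 159
  P = -50 + 2·102 + 4·42 + 3·159 (+19 from intervention) = 818
  C = 200 + 3·42 − 2·818 = -1310
C: -1405 − (-1310) = -95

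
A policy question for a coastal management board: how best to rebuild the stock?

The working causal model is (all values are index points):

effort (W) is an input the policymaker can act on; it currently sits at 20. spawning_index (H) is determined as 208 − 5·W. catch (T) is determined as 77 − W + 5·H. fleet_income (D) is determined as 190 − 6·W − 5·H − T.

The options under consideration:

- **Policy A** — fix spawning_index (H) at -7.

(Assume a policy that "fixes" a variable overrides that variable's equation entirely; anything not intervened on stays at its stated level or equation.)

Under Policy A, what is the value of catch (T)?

Policy A (H := -7):
  W = 20
  H = -7
  T = 77 − 20 + 5·(-7) = 22

22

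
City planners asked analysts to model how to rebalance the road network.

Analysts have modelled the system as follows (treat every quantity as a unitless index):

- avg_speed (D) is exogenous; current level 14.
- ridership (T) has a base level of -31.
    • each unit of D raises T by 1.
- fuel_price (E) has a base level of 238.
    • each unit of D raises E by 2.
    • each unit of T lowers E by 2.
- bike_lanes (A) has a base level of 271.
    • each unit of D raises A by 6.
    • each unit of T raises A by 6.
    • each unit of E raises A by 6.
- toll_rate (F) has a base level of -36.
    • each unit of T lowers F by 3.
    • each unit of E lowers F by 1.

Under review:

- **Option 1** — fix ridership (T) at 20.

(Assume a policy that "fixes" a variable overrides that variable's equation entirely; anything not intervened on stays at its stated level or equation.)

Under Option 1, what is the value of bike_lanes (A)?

1831

Option 1 (T := 20):
  D = 14
  T = 20
  E = 238 + 2·14 − 2·20 = 226
  A = 271 + 6·14 + 6·20 + 6·226 = 1831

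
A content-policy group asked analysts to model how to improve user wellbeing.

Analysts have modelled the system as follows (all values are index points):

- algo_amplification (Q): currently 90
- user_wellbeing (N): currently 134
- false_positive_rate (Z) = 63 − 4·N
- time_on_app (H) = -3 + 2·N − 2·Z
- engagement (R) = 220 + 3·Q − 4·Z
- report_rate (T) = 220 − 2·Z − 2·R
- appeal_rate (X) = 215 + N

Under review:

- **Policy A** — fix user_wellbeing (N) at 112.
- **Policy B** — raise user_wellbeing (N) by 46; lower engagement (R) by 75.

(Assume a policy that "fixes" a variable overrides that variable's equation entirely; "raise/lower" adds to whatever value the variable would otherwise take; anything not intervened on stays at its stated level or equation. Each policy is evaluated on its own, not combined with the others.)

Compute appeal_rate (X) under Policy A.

327

Policy A (N := 112):
  N = 112
  X = 215 + 112 = 327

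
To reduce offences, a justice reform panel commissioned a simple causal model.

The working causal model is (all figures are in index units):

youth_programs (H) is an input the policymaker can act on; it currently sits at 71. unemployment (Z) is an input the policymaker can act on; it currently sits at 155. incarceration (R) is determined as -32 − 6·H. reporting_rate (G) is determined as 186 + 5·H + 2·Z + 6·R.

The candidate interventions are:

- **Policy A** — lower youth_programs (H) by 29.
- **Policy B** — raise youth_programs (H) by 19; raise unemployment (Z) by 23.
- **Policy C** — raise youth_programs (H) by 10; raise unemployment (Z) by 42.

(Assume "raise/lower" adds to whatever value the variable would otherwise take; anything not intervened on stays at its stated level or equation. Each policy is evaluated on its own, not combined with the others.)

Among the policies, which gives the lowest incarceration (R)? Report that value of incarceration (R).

-572

Policy A (H − 29):
  H = 71 − 29 = 42
  R = -32 − 6·42 = -284
Policy B (H + 19, Z + 23):
  H = 71 + 19 = 90
  R = -32 − 6·90 = -572
Policy C (H + 10, Z + 42):
  H = 71 + 10 = 81
  R = -32 − 6·81 = -518
Comparing — Policy A: R=-284, Policy B: R=-572, Policy C: R=-518. Lowest is -572 (Policy B).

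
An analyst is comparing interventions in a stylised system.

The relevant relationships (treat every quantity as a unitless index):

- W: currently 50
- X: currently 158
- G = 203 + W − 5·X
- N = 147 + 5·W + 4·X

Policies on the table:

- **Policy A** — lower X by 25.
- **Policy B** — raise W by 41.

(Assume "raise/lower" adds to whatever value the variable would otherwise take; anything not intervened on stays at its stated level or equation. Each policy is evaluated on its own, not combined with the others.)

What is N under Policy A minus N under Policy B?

-305

Policy A (X − 25):
  W = 50
  X = 158 − 25 = 133
  N = 147 + 5·50 + 4·133 = 929
Policy B (W + 41):
  W = 50 + 41 = 91
  X = 158
  N = 147 + 5·91 + 4·158 = 1234
N: 929 − 1234 = -305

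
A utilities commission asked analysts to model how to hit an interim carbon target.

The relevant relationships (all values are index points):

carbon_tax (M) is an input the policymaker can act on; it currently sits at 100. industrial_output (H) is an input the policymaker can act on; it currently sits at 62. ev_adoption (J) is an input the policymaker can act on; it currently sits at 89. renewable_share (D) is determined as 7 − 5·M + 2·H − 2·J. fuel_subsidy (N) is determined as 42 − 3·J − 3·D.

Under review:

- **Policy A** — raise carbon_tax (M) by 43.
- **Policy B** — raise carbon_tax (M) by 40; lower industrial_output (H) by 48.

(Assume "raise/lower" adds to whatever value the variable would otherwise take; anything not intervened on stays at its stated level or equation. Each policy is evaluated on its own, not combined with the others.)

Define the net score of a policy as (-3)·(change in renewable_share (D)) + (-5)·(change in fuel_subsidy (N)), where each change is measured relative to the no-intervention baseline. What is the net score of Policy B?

-3552

Baseline:
  M = 100
  H = 62
  J = 89
  D = 7 − 5·100 + 2·62 − 2·89 = -547
  N = 42 − 3·89 − 3·(-547) = 1416
Policy B (M + 40, H − 48):
  M = 100 + 40 = 140
  H = 62 − 48 = 14
  J = 89
  D = 7 − 5·140 + 2·14 − 2·89 = -843
  N = 42 − 3·89 − 3·(-843) = 2304
ΔD = -843 − (-547) = -296; ΔN = 2304 − 1416 = 888
Score = (-3)·(-296) + (-5)·888 = -3552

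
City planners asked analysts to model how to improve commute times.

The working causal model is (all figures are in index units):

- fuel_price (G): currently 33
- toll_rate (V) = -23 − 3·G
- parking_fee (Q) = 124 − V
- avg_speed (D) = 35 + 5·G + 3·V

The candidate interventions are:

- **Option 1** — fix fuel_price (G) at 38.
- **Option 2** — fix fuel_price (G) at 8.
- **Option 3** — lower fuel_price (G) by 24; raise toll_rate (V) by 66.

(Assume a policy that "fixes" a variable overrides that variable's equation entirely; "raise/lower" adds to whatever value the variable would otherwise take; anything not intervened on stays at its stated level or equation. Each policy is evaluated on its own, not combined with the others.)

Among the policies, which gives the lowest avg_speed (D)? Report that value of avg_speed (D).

Option 1 (G := 38):
  G = 38
  V = -23 − 3·38 = -137
  D = 35 + 5·38 + 3·(-137) = -186
Option 2 (G := 8):
  G = 8
  V = -23 − 3·8 = -47
  D = 35 + 5·8 + 3·(-47) = -66
Option 3 (G − 24, V + 66):
  G = 33 − 24 = 9
  V = -23 − 3·9 (+66 from intervention) = 16
  D = 35 + 5·9 + 3·16 = 128
Comparing — Option 1: D=-186, Option 2: D=-66, Option 3: D=128. Lowest is -186 (Option 1).

-186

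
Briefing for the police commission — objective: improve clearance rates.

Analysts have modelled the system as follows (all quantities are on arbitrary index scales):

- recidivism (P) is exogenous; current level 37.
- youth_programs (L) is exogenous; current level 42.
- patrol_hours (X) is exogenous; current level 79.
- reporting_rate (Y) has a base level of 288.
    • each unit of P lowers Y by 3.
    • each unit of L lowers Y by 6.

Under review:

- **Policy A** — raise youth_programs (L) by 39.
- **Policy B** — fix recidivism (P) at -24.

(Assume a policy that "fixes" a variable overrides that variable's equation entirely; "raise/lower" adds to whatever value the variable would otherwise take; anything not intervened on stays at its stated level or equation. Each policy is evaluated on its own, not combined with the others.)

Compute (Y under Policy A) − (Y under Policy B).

-417

Policy A (L + 39):
  P = 37
  L = 42 + 39 = 81
  Y = 288 − 3·37 − 6·81 = -309
Policy B (P := -24):
  P = -24
  L = 42
  Y = 288 − 3·(-24) − 6·42 = 108
Y: -309 − 108 = -417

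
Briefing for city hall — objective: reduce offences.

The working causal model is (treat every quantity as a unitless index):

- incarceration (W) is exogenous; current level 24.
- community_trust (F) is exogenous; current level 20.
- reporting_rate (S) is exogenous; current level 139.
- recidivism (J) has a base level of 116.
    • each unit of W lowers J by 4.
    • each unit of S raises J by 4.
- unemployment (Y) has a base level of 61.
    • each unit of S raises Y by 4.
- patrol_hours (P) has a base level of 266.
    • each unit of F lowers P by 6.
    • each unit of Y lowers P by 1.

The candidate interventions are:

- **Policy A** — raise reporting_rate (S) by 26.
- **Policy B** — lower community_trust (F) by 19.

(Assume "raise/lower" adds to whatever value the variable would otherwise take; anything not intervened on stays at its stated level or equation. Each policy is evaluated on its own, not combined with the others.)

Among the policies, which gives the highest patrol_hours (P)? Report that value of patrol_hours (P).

-357

Policy A (S + 26):
  F = 20
  S = 139 + 26 = 165
  Y = 61 + 4·165 = 721
  P = 266 − 6·20 − 721 = -575
Policy B (F − 19):
  F = 20 − 19 = 1
  S = 139
  Y = 61 + 4·139 = 617
  P = 266 − 6·1 − 617 = -357
Comparing — Policy A: P=-575, Policy B: P=-357. Highest is -357 (Policy B).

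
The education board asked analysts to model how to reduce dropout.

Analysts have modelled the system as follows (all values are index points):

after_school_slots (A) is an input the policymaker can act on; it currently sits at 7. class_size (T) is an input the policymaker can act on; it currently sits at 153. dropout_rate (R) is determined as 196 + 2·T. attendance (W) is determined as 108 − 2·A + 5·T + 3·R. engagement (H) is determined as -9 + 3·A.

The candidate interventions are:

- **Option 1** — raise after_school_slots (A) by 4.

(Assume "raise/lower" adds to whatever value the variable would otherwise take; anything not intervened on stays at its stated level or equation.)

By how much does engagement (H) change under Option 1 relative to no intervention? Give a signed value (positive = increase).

Baseline:
  A = 7
  H = -9 + 3·7 = 12
Option 1 (A + 4):
  A = 7 + 4 = 11
  H = -9 + 3·11 = 24
Change in H: 24 − 12 = 12

12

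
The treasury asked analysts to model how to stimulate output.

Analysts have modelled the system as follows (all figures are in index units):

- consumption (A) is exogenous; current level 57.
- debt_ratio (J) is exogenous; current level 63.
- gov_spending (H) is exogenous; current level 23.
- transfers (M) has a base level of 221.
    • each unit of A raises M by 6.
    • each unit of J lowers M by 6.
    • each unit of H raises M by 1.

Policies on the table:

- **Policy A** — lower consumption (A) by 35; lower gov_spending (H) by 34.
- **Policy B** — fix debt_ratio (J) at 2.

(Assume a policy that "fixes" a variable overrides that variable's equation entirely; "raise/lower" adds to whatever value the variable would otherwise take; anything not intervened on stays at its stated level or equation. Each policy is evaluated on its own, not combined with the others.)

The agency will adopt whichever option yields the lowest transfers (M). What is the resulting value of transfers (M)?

-36

Policy A (A − 35, H − 34):
  A = 57 − 35 = 22
  J = 63
  H = 23 − 34 = -11
  M = 221 + 6·22 − 6·63 + (-11) = -36
Policy B (J := 2):
  A = 57
  J = 2
  H = 23
  M = 221 + 6·57 − 6·2 + 23 = 574
Comparing — Policy A: M=-36, Policy B: M=574. Lowest is -36 (Policy A).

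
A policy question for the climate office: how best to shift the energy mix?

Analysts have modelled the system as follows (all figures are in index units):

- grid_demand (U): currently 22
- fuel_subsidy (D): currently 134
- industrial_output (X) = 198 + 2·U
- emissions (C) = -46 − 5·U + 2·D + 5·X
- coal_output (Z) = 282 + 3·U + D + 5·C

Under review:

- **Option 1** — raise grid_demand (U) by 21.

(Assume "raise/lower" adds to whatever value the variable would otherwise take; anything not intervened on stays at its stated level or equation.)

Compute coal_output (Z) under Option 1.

7680

Option 1 (U + 21):
  U = 22 + 21 = 43
  D = 134
  X = 198 + 2·43 = 284
  C = -46 − 5·43 + 2·134 + 5·284 = 1427
  Z = 282 + 3·43 + 134 + 5·1427 = 7680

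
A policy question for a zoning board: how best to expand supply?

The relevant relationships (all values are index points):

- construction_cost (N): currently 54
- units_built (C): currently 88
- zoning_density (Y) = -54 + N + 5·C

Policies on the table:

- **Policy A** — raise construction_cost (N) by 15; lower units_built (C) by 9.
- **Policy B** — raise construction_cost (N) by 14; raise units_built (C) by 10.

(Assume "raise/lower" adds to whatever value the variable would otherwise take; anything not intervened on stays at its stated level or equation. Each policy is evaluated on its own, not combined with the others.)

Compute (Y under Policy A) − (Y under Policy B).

Policy A (N + 15, C − 9):
  N = 54 + 15 = 69
  C = 88 − 9 = 79
  Y = -54 + 69 + 5·79 = 410
Policy B (N + 14, C + 10):
  N = 54 + 14 = 68
  C = 88 + 10 = 98
  Y = -54 + 68 + 5·98 = 504
Y: 410 − 504 = -94

-94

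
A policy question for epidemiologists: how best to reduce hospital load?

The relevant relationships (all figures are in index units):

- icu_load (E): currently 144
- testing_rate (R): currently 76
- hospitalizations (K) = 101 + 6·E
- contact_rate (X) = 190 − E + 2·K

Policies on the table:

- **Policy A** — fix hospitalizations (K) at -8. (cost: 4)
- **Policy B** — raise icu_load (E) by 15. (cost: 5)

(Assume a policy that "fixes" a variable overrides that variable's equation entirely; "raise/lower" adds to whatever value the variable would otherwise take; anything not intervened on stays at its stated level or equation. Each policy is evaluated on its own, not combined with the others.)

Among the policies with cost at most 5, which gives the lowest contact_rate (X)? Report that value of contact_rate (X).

30

Policy A (K := -8):
  E = 144
  K = -8
  X = 190 − 144 + 2·(-8) = 30
Policy B (E + 15):
  E = 144 + 15 = 159
  K = 101 + 6·159 = 1055
  X = 190 − 159 + 2·1055 = 2141
Comparing — Policy A: X=30, Policy B: X=2141. Lowest is 30 (Policy A).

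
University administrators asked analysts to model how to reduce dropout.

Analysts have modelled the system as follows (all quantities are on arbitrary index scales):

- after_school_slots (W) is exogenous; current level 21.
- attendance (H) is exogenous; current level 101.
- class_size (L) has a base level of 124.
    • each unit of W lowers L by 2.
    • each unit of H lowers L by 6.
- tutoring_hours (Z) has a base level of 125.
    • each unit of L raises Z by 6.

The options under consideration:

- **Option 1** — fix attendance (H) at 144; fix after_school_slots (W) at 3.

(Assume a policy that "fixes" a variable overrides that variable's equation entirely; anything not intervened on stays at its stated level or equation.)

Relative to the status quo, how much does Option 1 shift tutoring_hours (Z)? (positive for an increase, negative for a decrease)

-1332

Baseline:
  W = 21
  H = 101
  L = 124 − 2·21 − 6·101 = -524
  Z = 125 + 6·(-524) = -3019
Option 1 (H := 144, W := 3):
  W = 3
  H = 144
  L = 124 − 2·3 − 6·144 = -746
  Z = 125 + 6·(-746) = -4351
Change in Z: -4351 − (-3019) = -1332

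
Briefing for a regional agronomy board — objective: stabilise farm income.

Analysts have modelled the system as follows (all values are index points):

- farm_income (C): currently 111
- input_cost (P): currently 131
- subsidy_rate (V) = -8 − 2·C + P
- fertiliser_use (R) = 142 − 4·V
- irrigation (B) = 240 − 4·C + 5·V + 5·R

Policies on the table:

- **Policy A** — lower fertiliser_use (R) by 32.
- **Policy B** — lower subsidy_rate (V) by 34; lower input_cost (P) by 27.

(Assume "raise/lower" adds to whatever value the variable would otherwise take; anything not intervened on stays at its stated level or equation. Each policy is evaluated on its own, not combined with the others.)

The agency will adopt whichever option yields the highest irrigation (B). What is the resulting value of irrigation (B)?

2906

Policy A (R − 32):
  C = 111
  P = 131
  V = -8 − 2·111 + 131 = -99
  R = 142 − 4·(-99) (−32 from intervention) = 506
  B = 240 − 4·111 + 5·(-99) + 5·506 = 1831
Policy B (V − 34, P − 27):
  C = 111
  P = 131 − 27 = 104
  V = -8 − 2·111 + 104 (−34 from intervention) = -160
  R = 142 − 4·(-160) = 782
  B = 240 − 4·111 + 5·(-160) + 5·782 = 2906
Comparing — Policy A: B=1831, Policy B: B=2906. Highest is 2906 (Policy B).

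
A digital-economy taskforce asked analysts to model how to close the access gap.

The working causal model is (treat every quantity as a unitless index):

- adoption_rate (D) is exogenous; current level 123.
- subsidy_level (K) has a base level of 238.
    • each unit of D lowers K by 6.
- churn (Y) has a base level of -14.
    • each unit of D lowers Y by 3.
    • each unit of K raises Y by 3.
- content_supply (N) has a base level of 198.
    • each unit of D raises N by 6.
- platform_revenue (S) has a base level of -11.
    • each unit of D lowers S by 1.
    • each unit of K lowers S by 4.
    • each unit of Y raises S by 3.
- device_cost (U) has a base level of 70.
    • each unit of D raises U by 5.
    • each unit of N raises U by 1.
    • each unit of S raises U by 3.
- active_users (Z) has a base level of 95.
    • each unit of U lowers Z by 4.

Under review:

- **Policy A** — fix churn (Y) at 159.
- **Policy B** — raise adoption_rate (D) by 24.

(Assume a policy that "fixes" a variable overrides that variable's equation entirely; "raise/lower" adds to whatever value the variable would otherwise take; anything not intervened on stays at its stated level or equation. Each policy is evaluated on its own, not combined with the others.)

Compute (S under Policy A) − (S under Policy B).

7086

Policy A (Y := 159):
  D = 123
  K = 238 − 6·123 = -500
  Y = 159
  S = -11 − 123 − 4·(-500) + 3·159 = 2343
Policy B (D + 24):
  D = 123 + 24 = 147
  K = 238 − 6·147 = -644
  Y = -14 − 3·147 + 3·(-644) = -2387
  S = -11 − 147 − 4·(-644) + 3·(-2387) = -4743
S: 2343 − (-4743) = 7086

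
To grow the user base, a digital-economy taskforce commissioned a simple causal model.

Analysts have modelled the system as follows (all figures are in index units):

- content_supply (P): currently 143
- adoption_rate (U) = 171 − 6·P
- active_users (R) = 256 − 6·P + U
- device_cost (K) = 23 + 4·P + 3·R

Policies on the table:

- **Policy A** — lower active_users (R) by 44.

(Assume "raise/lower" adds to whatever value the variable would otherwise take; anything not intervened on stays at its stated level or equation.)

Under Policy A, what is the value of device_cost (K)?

-3404

Policy A (R − 44):
  P = 143
  U = 171 − 6·143 = -687
  R = 256 − 6·143 + (-687) (−44 from intervention) = -1333
  K = 23 + 4·143 + 3·(-1333) = -3404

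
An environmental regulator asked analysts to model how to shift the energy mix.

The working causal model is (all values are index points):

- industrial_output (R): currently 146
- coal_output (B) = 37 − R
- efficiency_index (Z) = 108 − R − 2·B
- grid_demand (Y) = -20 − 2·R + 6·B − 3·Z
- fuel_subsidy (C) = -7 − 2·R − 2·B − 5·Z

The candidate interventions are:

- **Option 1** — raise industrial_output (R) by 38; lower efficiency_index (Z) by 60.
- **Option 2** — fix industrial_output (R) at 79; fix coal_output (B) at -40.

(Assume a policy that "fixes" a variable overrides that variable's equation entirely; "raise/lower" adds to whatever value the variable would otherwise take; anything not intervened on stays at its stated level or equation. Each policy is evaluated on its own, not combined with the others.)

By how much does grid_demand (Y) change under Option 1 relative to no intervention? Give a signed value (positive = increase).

Baseline:
  R = 146
  B = 37 − 146 = -109
  Z = 108 − 146 − 2·(-109) = 180
  Y = -20 − 2·146 + 6·(-109) − 3·180 = -1506
Option 1 (R + 38, Z − 60):
  R = 146 + 38 = 184
  B = 37 − 184 = -147
  Z = 108 − 184 − 2·(-147) (−60 from intervention) = 158
  Y = -20 − 2·184 + 6·(-147) − 3·158 = -1744
Change in Y: -1744 − (-1506) = -238

-238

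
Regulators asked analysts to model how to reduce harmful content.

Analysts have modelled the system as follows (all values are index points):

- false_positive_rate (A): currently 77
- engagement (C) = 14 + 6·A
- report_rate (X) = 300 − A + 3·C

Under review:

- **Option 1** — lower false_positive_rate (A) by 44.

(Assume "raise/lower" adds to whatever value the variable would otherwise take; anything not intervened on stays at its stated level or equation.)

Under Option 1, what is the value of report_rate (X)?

903

Option 1 (A − 44):
  A = 77 − 44 = 33
  C = 14 + 6·33 = 212
  X = 300 − 33 + 3·212 = 903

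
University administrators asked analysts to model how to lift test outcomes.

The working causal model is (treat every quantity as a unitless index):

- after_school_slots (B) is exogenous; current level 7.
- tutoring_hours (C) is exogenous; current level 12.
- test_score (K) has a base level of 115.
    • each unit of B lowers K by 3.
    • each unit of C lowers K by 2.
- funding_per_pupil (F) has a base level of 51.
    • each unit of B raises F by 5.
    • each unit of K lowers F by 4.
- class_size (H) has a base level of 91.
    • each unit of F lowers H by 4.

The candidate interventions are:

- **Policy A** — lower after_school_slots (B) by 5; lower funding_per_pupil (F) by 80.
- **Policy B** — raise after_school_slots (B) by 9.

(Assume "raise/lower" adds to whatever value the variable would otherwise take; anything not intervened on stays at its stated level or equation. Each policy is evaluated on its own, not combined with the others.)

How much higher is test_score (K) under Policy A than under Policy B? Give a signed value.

42

Policy A (B − 5, F − 80):
  B = 7 − 5 = 2
  C = 12
  K = 115 − 3·2 − 2·12 = 85
Policy B (B + 9):
  B = 7 + 9 = 16
  C = 12
  K = 115 − 3·16 − 2·12 = 43
K: 85 − 43 = 42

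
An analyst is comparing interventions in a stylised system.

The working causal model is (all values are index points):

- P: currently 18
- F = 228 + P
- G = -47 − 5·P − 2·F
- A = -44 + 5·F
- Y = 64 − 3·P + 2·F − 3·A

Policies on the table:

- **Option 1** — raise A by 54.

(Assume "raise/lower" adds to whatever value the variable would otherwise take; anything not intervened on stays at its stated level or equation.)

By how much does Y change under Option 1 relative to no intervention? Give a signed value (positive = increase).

-162

Baseline:
  P = 18
  F = 228 + 18 = 246
  A = -44 + 5·246 = 1186
  Y = 64 − 3·18 + 2·246 − 3·1186 = -3056
Option 1 (A + 54):
  P = 18
  F = 228 + 18 = 246
  A = -44 + 5·246 (+54 from intervention) = 1240
  Y = 64 − 3·18 + 2·246 − 3·1240 = -3218
Change in Y: -3218 − (-3056) = -162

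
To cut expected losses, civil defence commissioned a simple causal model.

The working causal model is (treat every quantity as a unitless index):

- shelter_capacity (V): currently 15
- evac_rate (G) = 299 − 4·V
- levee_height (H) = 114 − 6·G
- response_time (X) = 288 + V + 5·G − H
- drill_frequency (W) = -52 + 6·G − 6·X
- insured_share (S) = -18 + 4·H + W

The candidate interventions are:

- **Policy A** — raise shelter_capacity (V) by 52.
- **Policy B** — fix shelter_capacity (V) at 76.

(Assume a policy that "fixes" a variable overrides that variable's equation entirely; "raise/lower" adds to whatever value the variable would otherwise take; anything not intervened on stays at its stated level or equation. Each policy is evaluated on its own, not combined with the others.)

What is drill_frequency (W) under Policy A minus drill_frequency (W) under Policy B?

Policy A (V + 52):
  V = 15 + 52 = 67
  G = 299 − 4·67 = 31
  H = 114 − 6·31 = -72
  X = 288 + 67 + 5·31 − (-72) = 582
  W = -52 + 6·31 − 6·582 = -3358
Policy B (V := 76):
  V = 76
  G = 299 − 4·76 = -5
  H = 114 − 6·(-5) = 144
  X = 288 + 76 + 5·(-5) − 144 = 195
  W = -52 + 6·(-5) − 6·195 = -1252
W: -3358 − (-1252) = -2106

-2106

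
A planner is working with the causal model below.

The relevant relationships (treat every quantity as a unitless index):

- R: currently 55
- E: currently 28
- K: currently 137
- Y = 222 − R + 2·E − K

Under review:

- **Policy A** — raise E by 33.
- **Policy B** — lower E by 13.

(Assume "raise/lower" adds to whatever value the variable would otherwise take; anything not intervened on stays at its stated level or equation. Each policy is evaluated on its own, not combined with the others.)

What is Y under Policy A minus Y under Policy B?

92

Policy A (E + 33):
  R = 55
  E = 28 + 33 = 61
  K = 137
  Y = 222 − 55 + 2·61 − 137 = 152
Policy B (E − 13):
  R = 55
  E = 28 − 13 = 15
  K = 137
  Y = 222 − 55 + 2·15 − 137 = 60
Y: 152 − 60 = 92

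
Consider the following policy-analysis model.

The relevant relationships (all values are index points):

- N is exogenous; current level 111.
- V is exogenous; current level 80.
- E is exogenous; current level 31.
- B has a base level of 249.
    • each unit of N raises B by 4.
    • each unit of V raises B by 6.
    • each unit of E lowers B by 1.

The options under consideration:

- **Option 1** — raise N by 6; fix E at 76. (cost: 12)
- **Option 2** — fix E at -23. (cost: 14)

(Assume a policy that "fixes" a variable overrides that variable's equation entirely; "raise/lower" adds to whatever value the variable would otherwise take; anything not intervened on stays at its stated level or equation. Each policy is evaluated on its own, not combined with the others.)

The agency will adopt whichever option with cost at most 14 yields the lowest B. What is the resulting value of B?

Option 1 (N + 6, E := 76):
  N = 111 + 6 = 117
  V = 80
  E = 76
  B = 249 + 4·117 + 6·80 − 76 = 1121
Option 2 (E := -23):
  N = 111
  V = 80
  E = -23
  B = 249 + 4·111 + 6·80 − (-23) = 1196
Comparing — Option 1: B=1121, Option 2: B=1196. Lowest is 1121 (Option 1).

1121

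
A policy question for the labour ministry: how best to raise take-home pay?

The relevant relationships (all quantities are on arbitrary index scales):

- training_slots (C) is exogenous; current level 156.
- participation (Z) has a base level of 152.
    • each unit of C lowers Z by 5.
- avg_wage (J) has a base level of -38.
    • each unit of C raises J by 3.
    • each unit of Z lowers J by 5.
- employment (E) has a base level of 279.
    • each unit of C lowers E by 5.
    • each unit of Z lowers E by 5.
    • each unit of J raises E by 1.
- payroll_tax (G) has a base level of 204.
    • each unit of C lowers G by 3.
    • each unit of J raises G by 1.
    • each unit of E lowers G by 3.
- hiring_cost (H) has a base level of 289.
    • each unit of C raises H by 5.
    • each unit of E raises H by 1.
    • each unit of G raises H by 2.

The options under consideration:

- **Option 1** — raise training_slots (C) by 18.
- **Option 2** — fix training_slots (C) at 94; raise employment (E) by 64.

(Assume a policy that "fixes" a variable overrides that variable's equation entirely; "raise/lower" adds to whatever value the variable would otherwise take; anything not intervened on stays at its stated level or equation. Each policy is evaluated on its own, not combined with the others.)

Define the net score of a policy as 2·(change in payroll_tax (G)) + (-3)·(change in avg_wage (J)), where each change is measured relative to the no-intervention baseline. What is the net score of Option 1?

Baseline:
  C = 156
  Z = 152 − 5·156 = -628
  J = -38 + 3·156 − 5·(-628) = 3570
  E = 279 − 5·156 − 5·(-628) + 3570 = 6209
  G = 204 − 3·156 + 3570 − 3·6209 = -15321
Option 1 (C + 18):
  C = 156 + 18 = 174
  Z = 152 − 5·174 = -718
  J = -38 + 3·174 − 5·(-718) = 4074
  E = 279 − 5·174 − 5·(-718) + 4074 = 7073
  G = 204 − 3·174 + 4074 − 3·7073 = -17463
ΔG = -17463 − (-15321) = -2142; ΔJ = 4074 − 3570 = 504
Score = 2·(-2142) + (-3)·504 = -5796

-5796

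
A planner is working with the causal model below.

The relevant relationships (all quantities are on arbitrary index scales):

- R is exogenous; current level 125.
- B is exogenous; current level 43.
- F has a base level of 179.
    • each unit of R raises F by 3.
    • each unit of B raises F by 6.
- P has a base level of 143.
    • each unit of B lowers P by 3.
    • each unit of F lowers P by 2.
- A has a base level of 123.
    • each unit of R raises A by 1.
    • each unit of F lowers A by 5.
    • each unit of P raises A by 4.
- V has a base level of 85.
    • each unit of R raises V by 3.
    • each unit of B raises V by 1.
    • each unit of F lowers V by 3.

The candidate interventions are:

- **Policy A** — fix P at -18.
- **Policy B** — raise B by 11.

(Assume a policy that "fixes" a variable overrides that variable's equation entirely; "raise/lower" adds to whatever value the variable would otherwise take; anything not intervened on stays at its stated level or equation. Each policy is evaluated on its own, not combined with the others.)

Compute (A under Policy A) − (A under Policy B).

Policy A (P := -18):
  R = 125
  B = 43
  F = 179 + 3·125 + 6·43 = 812
  P = -18
  A = 123 + 125 − 5·812 + 4·(-18) = -3884
Policy B (B + 11):
  R = 125
  B = 43 + 11 = 54
  F = 179 + 3·125 + 6·54 = 878
  P = 143 − 3·54 − 2·878 = -1775
  A = 123 + 125 − 5·878 + 4·(-1775) = -11242
A: -3884 − (-11242) = 7358

7358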